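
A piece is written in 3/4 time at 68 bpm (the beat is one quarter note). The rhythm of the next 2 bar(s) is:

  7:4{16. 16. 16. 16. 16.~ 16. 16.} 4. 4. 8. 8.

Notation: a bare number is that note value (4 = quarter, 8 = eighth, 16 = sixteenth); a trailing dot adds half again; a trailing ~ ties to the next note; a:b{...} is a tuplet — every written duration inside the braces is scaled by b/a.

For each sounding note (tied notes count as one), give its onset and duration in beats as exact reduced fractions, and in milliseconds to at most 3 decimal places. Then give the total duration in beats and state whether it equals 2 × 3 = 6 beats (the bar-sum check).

1) 0.0ms=0b +189.076ms=3/14b
2) 189.076ms=3/14b +189.076ms=3/14b
3) 378.151ms=3/7b +189.076ms=3/14b
4) 567.227ms=9/14b +189.076ms=3/14b
5) 756.303ms=6/7b +378.151ms=3/7b
6) 1134.454ms=9/7b +189.076ms=3/14b
7) 1323.529ms=3/2b +1323.529ms=3/2b
8) 2647.059ms=3b +1323.529ms=3/2b
9) 3970.588ms=9/2b +661.765ms=3/4b
10) 4632.353ms=21/4b +661.765ms=3/4b
Σ=6b of 6 (68bpm 3/4) — PASS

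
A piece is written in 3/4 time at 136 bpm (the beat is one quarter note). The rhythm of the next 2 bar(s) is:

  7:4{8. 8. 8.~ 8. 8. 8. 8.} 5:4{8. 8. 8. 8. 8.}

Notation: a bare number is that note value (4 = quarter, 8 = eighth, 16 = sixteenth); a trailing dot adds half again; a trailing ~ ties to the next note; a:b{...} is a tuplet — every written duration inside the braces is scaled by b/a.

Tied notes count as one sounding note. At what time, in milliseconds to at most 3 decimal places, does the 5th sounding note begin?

1. 0.0ms @ 0 + 189.076ms (3/7)
2. 189.076ms @ 3/7 + 189.076ms (3/7)
3. 378.151ms @ 6/7 + 378.151ms (6/7)
4. 756.303ms @ 12/7 + 189.076ms (3/7)
5. 945.378ms @ 15/7 + 189.076ms (3/7)
6. 1134.454ms @ 18/7 + 189.076ms (3/7)
7. 1323.529ms @ 3 + 264.706ms (3/5)
8. 1588.235ms @ 18/5 + 264.706ms (3/5)
9. 1852.941ms @ 21/5 + 264.706ms (3/5)
10. 2117.647ms @ 24/5 + 264.706ms (3/5)
11. 2382.353ms @ 27/5 + 264.706ms (3/5)

note 5 onset = 15/7b = 945.378ms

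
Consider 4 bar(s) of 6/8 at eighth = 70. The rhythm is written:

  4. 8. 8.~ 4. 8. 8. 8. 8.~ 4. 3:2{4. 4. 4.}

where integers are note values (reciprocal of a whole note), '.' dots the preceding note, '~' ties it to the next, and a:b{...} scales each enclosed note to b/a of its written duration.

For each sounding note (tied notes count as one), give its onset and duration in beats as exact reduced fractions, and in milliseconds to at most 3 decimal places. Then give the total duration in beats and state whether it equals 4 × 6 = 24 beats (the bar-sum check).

1) 0.0ms=0b +2571.429ms=3b
2) 2571.429ms=3b +1285.714ms=3/2b
3) 3857.143ms=9/2b +3857.143ms=9/2b
4) 7714.286ms=9b +1285.714ms=3/2b
5) 9000.0ms=21/2b +1285.714ms=3/2b
6) 10285.714ms=12b +1285.714ms=3/2b
7) 11571.429ms=27/2b +3857.143ms=9/2b
8) 15428.571ms=18b +1714.286ms=2b
9) 17142.857ms=20b +1714.286ms=2b
10) 18857.143ms=22b +1714.286ms=2b
Σ=24b of 24 (70bpm 6/8) — PASS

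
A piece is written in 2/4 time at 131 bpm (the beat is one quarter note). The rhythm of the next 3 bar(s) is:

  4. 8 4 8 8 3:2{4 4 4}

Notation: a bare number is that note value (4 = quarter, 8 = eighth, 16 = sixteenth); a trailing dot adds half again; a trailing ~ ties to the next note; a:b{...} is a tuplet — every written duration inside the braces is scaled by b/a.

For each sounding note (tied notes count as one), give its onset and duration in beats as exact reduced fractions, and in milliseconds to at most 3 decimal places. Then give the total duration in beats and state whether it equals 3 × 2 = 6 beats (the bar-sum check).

1) 0.0ms=0b +687.023ms=3/2b
2) 687.023ms=3/2b +229.008ms=1/2b
3) 916.031ms=2b +458.015ms=1b
4) 1374.046ms=3b +229.008ms=1/2b
5) 1603.053ms=7/2b +229.008ms=1/2b
6) 1832.061ms=4b +305.344ms=2/3b
7) 2137.405ms=14/3b +305.344ms=2/3b
8) 2442.748ms=16/3b +305.344ms=2/3b
Σ=6b of 6 (131bpm 2/4) — PASS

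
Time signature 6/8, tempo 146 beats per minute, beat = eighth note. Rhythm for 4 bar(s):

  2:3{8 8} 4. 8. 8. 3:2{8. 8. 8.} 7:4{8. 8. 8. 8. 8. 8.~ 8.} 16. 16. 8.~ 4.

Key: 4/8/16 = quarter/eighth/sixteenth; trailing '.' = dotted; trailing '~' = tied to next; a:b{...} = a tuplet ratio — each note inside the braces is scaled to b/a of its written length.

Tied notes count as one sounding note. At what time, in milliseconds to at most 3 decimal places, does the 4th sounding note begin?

note 4 onset = 6b = 2465.753ms

1. 0.0ms @ 0 + 616.438ms (3/2)
2. 616.438ms @ 3/2 + 616.438ms (3/2)
3. 1232.877ms @ 3 + 1232.877ms (3)
4. 2465.753ms @ 6 + 616.438ms (3/2)
5. 3082.192ms @ 15/2 + 616.438ms (3/2)
6. 3698.63ms @ 9 + 410.959ms (1)
7. 4109.589ms @ 10 + 410.959ms (1)
8. 4520.548ms @ 11 + 410.959ms (1)
9. 4931.507ms @ 12 + 352.25ms (6/7)
10. 5283.757ms @ 90/7 + 352.25ms (6/7)
11. 5636.008ms @ 96/7 + 352.25ms (6/7)
12. 5988.258ms @ 102/7 + 352.25ms (6/7)
13. 6340.509ms @ 108/7 + 352.25ms (6/7)
14. 6692.759ms @ 114/7 + 704.501ms (12/7)
15. 7397.26ms @ 18 + 308.219ms (3/4)
16. 7705.479ms @ 75/4 + 308.219ms (3/4)
17. 8013.699ms @ 39/2 + 1849.315ms (9/2)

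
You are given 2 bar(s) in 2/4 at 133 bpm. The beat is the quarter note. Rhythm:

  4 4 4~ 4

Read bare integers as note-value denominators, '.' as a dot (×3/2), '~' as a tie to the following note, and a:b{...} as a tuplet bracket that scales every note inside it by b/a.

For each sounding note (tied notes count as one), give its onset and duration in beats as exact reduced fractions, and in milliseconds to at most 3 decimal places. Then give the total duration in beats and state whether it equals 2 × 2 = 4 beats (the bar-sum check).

1) 0.0ms=0b +451.128ms=1b
2) 451.128ms=1b +451.128ms=1b
3) 902.256ms=2b +902.256ms=2b
Σ=4b of 4 (133bpm 2/4) — PASS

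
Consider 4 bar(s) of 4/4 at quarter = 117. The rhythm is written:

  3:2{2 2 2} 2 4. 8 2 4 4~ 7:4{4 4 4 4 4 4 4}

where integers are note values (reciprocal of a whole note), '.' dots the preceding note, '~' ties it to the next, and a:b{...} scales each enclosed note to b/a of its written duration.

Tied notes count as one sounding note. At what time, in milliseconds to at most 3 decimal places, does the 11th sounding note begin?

1. 0.0ms @ 0 + 683.761ms (4/3)
2. 683.761ms @ 4/3 + 683.761ms (4/3)
3. 1367.521ms @ 8/3 + 683.761ms (4/3)
4. 2051.282ms @ 4 + 1025.641ms (2)
5. 3076.923ms @ 6 + 769.231ms (3/2)
6. 3846.154ms @ 15/2 + 256.41ms (1/2)
7. 4102.564ms @ 8 + 1025.641ms (2)
8. 5128.205ms @ 10 + 512.821ms (1)
9. 5641.026ms @ 11 + 805.861ms (11/7)
10. 6446.886ms @ 88/7 + 293.04ms (4/7)
11. 6739.927ms @ 92/7 + 293.04ms (4/7)
12. 7032.967ms @ 96/7 + 293.04ms (4/7)
13. 7326.007ms @ 100/7 + 293.04ms (4/7)
14. 7619.048ms @ 104/7 + 293.04ms (4/7)
15. 7912.088ms @ 108/7 + 293.04ms (4/7)

note 11 onset = 92/7b = 6739.927ms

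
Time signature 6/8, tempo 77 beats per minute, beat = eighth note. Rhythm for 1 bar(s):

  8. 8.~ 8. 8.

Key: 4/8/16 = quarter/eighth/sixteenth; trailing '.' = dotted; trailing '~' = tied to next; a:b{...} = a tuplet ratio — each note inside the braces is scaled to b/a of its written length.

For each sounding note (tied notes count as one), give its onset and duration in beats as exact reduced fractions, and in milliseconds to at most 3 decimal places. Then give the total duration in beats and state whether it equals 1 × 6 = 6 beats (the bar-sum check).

1) 0.0ms=0b +1168.831ms=3/2b
2) 1168.831ms=3/2b +2337.662ms=3b
3) 3506.494ms=9/2b +1168.831ms=3/2b
Σ=6b of 6 (77bpm 6/8) — PASS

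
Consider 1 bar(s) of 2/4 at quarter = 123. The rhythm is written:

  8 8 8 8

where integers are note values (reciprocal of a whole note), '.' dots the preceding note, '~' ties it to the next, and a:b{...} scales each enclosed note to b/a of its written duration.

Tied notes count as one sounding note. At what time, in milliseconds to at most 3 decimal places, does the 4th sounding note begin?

note 4 onset = 3/2b = 731.707ms

1. 0.0ms @ 0 + 243.902ms (1/2)
2. 243.902ms @ 1/2 + 243.902ms (1/2)
3. 487.805ms @ 1 + 243.902ms (1/2)
4. 731.707ms @ 3/2 + 243.902ms (1/2)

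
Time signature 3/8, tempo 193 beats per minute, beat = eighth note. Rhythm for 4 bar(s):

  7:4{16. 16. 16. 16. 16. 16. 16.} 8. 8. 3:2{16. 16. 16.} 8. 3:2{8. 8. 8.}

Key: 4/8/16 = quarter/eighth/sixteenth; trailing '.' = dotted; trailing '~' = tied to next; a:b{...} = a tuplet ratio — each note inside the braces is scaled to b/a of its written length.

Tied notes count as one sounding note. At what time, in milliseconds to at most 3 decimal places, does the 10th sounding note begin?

1. 0.0ms @ 0 + 133.235ms (3/7)
2. 133.235ms @ 3/7 + 133.235ms (3/7)
3. 266.469ms @ 6/7 + 133.235ms (3/7)
4. 399.704ms @ 9/7 + 133.235ms (3/7)
5. 532.939ms @ 12/7 + 133.235ms (3/7)
6. 666.173ms @ 15/7 + 133.235ms (3/7)
7. 799.408ms @ 18/7 + 133.235ms (3/7)
8. 932.642ms @ 3 + 466.321ms (3/2)
9. 1398.964ms @ 9/2 + 466.321ms (3/2)
10. 1865.285ms @ 6 + 155.44ms (1/2)
11. 2020.725ms @ 13/2 + 155.44ms (1/2)
12. 2176.166ms @ 7 + 155.44ms (1/2)
13. 2331.606ms @ 15/2 + 466.321ms (3/2)
14. 2797.927ms @ 9 + 310.881ms (1)
15. 3108.808ms @ 10 + 310.881ms (1)
16. 3419.689ms @ 11 + 310.881ms (1)

note 10 onset = 6b = 1865.285ms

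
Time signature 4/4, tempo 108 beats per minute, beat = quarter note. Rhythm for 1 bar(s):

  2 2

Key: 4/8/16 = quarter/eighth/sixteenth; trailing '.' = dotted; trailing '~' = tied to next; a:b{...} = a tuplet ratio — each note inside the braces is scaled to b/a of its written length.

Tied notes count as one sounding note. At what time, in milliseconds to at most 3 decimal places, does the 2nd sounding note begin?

1. 0.0ms @ 0 + 1111.111ms (2)
2. 1111.111ms @ 2 + 1111.111ms (2)

note 2 onset = 2b = 1111.111ms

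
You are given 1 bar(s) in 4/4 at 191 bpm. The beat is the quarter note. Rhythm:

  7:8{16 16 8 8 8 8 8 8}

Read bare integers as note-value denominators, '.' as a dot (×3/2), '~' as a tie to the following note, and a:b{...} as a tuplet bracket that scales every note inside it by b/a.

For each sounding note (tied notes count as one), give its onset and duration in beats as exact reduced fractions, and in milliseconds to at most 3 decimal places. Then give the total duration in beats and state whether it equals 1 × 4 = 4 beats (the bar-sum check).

1) 0.0ms=0b +89.753ms=2/7b
2) 89.753ms=2/7b +89.753ms=2/7b
3) 179.506ms=4/7b +179.506ms=4/7b
4) 359.013ms=8/7b +179.506ms=4/7b
5) 538.519ms=12/7b +179.506ms=4/7b
6) 718.025ms=16/7b +179.506ms=4/7b
7) 897.532ms=20/7b +179.506ms=4/7b
8) 1077.038ms=24/7b +179.506ms=4/7b
Σ=4b of 4 (191bpm 4/4) — PASS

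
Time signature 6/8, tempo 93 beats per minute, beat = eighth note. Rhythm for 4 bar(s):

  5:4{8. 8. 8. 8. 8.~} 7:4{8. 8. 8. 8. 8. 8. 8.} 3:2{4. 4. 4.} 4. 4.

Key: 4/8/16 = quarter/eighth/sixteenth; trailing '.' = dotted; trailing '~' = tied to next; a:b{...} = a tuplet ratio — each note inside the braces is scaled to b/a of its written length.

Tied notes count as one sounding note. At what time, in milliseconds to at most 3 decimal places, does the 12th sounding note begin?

1. 0.0ms @ 0 + 774.194ms (6/5)
2. 774.194ms @ 6/5 + 774.194ms (6/5)
3. 1548.387ms @ 12/5 + 774.194ms (6/5)
4. 2322.581ms @ 18/5 + 774.194ms (6/5)
5. 3096.774ms @ 24/5 + 1327.189ms (72/35)
6. 4423.963ms @ 48/7 + 552.995ms (6/7)
7. 4976.959ms @ 54/7 + 552.995ms (6/7)
8. 5529.954ms @ 60/7 + 552.995ms (6/7)
9. 6082.949ms @ 66/7 + 552.995ms (6/7)
10. 6635.945ms @ 72/7 + 552.995ms (6/7)
11. 7188.94ms @ 78/7 + 552.995ms (6/7)
12. 7741.935ms @ 12 + 1290.323ms (2)
13. 9032.258ms @ 14 + 1290.323ms (2)
14. 10322.581ms @ 16 + 1290.323ms (2)
15. 11612.903ms @ 18 + 1935.484ms (3)
16. 13548.387ms @ 21 + 1935.484ms (3)

note 12 onset = 12b = 7741.935ms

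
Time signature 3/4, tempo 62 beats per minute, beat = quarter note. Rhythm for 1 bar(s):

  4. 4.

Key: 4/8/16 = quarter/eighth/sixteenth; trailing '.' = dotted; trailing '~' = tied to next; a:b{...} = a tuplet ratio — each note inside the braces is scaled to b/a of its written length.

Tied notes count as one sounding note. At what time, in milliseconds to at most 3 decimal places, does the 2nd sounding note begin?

note 2 onset = 3/2b = 1451.613ms

1. 0.0ms @ 0 + 1451.613ms (3/2)
2. 1451.613ms @ 3/2 + 1451.613ms (3/2)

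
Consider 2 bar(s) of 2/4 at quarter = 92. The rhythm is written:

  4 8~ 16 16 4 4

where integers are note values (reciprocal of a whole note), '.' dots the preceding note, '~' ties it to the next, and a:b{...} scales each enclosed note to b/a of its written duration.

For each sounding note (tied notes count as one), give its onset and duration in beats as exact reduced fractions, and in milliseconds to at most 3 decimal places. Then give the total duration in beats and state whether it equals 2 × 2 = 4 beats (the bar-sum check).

1) 0.0ms=0b +652.174ms=1b
2) 652.174ms=1b +489.13ms=3/4b
3) 1141.304ms=7/4b +163.043ms=1/4b
4) 1304.348ms=2b +652.174ms=1b
5) 1956.522ms=3b +652.174ms=1b
Σ=4b of 4 (92bpm 2/4) — PASS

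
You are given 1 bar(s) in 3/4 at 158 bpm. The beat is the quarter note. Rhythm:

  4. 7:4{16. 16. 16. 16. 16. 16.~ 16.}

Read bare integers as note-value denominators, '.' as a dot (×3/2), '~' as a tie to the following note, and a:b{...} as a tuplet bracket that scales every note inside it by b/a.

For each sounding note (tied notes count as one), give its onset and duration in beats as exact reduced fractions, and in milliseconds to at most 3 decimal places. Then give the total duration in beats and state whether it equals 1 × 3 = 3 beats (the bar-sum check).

1) 0.0ms=0b +569.62ms=3/2b
2) 569.62ms=3/2b +81.374ms=3/14b
3) 650.995ms=12/7b +81.374ms=3/14b
4) 732.369ms=27/14b +81.374ms=3/14b
5) 813.743ms=15/7b +81.374ms=3/14b
6) 895.118ms=33/14b +81.374ms=3/14b
7) 976.492ms=18/7b +162.749ms=3/7b
Σ=3b of 3 (158bpm 3/4) — PASS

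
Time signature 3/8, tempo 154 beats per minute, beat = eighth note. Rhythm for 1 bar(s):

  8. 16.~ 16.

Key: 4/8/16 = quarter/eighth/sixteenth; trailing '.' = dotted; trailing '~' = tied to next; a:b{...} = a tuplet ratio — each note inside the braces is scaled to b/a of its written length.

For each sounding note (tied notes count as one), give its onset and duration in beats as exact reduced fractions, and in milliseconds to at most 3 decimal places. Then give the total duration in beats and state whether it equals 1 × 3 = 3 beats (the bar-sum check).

1) 0.0ms=0b +584.416ms=3/2b
2) 584.416ms=3/2b +584.416ms=3/2b
Σ=3b of 3 (154bpm 3/8) — PASS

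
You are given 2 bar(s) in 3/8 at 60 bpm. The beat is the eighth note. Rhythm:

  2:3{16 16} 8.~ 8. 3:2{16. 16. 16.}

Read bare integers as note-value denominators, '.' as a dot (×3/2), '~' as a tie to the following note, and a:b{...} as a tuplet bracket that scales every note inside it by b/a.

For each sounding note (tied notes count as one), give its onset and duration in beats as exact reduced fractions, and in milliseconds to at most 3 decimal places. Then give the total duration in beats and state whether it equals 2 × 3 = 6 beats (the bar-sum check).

1) 0.0ms=0b +750.0ms=3/4b
2) 750.0ms=3/4b +750.0ms=3/4b
3) 1500.0ms=3/2b +3000.0ms=3b
4) 4500.0ms=9/2b +500.0ms=1/2b
5) 5000.0ms=5b +500.0ms=1/2b
6) 5500.0ms=11/2b +500.0ms=1/2b
Σ=6b of 6 (60bpm 3/8) — PASS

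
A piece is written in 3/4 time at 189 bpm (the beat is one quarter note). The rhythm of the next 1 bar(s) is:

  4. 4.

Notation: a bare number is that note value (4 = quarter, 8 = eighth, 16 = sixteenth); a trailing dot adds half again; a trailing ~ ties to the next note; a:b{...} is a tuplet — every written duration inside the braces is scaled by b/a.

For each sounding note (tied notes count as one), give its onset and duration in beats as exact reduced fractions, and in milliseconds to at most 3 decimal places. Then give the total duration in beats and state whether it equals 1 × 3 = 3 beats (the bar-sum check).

1) 0.0ms=0b +476.19ms=3/2b
2) 476.19ms=3/2b +476.19ms=3/2b
Σ=3b of 3 (189bpm 3/4) — PASS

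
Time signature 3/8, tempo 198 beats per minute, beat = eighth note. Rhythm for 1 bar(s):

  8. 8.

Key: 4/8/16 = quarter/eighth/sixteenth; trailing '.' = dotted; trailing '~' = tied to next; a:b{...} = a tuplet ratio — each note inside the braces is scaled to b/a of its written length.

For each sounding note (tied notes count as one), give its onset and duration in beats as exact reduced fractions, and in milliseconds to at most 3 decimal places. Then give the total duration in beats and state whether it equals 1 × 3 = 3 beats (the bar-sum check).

1) 0.0ms=0b +454.545ms=3/2b
2) 454.545ms=3/2b +454.545ms=3/2b
Σ=3b of 3 (198bpm 3/8) — PASS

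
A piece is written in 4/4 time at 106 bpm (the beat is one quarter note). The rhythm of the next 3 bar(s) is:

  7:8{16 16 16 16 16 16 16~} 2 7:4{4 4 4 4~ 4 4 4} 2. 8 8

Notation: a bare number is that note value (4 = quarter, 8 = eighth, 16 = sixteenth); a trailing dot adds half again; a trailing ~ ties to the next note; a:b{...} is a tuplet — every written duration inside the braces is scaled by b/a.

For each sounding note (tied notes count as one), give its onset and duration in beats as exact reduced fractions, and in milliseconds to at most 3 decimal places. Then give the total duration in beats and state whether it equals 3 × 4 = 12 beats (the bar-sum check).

1) 0.0ms=0b +161.725ms=2/7b
2) 161.725ms=2/7b +161.725ms=2/7b
3) 323.45ms=4/7b +161.725ms=2/7b
4) 485.175ms=6/7b +161.725ms=2/7b
5) 646.9ms=8/7b +161.725ms=2/7b
6) 808.625ms=10/7b +161.725ms=2/7b
7) 970.35ms=12/7b +1293.801ms=16/7b
8) 2264.151ms=4b +323.45ms=4/7b
9) 2587.601ms=32/7b +323.45ms=4/7b
10) 2911.051ms=36/7b +323.45ms=4/7b
11) 3234.501ms=40/7b +646.9ms=8/7b
12) 3881.402ms=48/7b +323.45ms=4/7b
13) 4204.852ms=52/7b +323.45ms=4/7b
14) 4528.302ms=8b +1698.113ms=3b
15) 6226.415ms=11b +283.019ms=1/2b
16) 6509.434ms=23/2b +283.019ms=1/2b
Σ=12b of 12 (106bpm 4/4) — PASS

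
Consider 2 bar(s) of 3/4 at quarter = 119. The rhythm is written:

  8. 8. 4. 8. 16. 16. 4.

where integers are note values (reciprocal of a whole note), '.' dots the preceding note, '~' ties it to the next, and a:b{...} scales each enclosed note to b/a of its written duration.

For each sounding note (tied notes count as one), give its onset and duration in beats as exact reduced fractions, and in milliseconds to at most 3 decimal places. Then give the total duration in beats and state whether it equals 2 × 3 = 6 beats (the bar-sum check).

1) 0.0ms=0b +378.151ms=3/4b
2) 378.151ms=3/4b +378.151ms=3/4b
3) 756.303ms=3/2b +756.303ms=3/2b
4) 1512.605ms=3b +378.151ms=3/4b
5) 1890.756ms=15/4b +189.076ms=3/8b
6) 2079.832ms=33/8b +189.076ms=3/8b
7) 2268.908ms=9/2b +756.303ms=3/2b
Σ=6b of 6 (119bpm 3/4) — PASS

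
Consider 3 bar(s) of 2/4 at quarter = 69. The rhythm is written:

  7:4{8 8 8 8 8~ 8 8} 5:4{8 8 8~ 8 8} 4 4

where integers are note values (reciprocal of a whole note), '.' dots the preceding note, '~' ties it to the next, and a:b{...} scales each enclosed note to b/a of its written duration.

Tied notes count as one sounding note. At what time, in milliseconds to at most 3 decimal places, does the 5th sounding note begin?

1. 0.0ms @ 0 + 248.447ms (2/7)
2. 248.447ms @ 2/7 + 248.447ms (2/7)
3. 496.894ms @ 4/7 + 248.447ms (2/7)
4. 745.342ms @ 6/7 + 248.447ms (2/7)
5. 993.789ms @ 8/7 + 496.894ms (4/7)
6. 1490.683ms @ 12/7 + 248.447ms (2/7)
7. 1739.13ms @ 2 + 347.826ms (2/5)
8. 2086.957ms @ 12/5 + 347.826ms (2/5)
9. 2434.783ms @ 14/5 + 695.652ms (4/5)
10. 3130.435ms @ 18/5 + 347.826ms (2/5)
11. 3478.261ms @ 4 + 869.565ms (1)
12. 4347.826ms @ 5 + 869.565ms (1)

note 5 onset = 8/7b = 993.789ms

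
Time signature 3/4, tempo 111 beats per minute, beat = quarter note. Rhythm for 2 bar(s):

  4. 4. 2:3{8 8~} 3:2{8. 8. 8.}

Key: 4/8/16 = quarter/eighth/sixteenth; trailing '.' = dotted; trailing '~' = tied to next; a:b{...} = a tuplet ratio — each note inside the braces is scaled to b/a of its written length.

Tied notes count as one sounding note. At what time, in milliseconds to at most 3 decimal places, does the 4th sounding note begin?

note 4 onset = 15/4b = 2027.027ms

1. 0.0ms @ 0 + 810.811ms (3/2)
2. 810.811ms @ 3/2 + 810.811ms (3/2)
3. 1621.622ms @ 3 + 405.405ms (3/4)
4. 2027.027ms @ 15/4 + 675.676ms (5/4)
5. 2702.703ms @ 5 + 270.27ms (1/2)
6. 2972.973ms @ 11/2 + 270.27ms (1/2)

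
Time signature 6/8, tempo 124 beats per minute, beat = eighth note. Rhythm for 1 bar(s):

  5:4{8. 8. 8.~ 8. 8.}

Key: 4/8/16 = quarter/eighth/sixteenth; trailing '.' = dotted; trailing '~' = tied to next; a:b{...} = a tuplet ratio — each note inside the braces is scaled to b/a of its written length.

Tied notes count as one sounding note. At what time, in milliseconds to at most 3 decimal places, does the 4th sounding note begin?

note 4 onset = 24/5b = 2322.581ms

1. 0.0ms @ 0 + 580.645ms (6/5)
2. 580.645ms @ 6/5 + 580.645ms (6/5)
3. 1161.29ms @ 12/5 + 1161.29ms (12/5)
4. 2322.581ms @ 24/5 + 580.645ms (6/5)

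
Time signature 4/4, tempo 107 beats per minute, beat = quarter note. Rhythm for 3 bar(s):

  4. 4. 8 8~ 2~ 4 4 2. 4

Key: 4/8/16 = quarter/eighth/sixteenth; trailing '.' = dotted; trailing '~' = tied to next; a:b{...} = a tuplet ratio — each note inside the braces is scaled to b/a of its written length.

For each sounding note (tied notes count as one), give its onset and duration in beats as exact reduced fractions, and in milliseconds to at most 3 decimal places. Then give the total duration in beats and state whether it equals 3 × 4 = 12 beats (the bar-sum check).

1) 0.0ms=0b +841.121ms=3/2b
2) 841.121ms=3/2b +841.121ms=3/2b
3) 1682.243ms=3b +280.374ms=1/2b
4) 1962.617ms=7/2b +1962.617ms=7/2b
5) 3925.234ms=7b +560.748ms=1b
6) 4485.981ms=8b +1682.243ms=3b
7) 6168.224ms=11b +560.748ms=1b
Σ=12b of 12 (107bpm 4/4) — PASS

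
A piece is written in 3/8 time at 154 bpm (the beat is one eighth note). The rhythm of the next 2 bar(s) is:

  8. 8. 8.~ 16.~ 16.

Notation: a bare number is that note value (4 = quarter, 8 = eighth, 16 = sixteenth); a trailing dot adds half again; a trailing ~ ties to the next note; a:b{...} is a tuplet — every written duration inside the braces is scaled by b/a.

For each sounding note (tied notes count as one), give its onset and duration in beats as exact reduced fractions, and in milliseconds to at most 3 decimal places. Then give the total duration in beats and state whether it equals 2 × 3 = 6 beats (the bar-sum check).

1) 0.0ms=0b +584.416ms=3/2b
2) 584.416ms=3/2b +584.416ms=3/2b
3) 1168.831ms=3b +1168.831ms=3b
Σ=6b of 6 (154bpm 3/8) — PASS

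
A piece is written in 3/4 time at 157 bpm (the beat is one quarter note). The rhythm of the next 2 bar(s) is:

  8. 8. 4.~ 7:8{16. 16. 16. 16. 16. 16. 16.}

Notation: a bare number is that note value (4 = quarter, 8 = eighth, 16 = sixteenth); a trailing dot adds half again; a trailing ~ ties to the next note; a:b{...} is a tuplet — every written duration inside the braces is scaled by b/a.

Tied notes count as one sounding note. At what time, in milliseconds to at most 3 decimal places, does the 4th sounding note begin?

1. 0.0ms @ 0 + 286.624ms (3/4)
2. 286.624ms @ 3/4 + 286.624ms (3/4)
3. 573.248ms @ 3/2 + 737.034ms (27/14)
4. 1310.282ms @ 24/7 + 163.785ms (3/7)
5. 1474.067ms @ 27/7 + 163.785ms (3/7)
6. 1637.853ms @ 30/7 + 163.785ms (3/7)
7. 1801.638ms @ 33/7 + 163.785ms (3/7)
8. 1965.423ms @ 36/7 + 163.785ms (3/7)
9. 2129.208ms @ 39/7 + 163.785ms (3/7)

note 4 onset = 24/7b = 1310.282ms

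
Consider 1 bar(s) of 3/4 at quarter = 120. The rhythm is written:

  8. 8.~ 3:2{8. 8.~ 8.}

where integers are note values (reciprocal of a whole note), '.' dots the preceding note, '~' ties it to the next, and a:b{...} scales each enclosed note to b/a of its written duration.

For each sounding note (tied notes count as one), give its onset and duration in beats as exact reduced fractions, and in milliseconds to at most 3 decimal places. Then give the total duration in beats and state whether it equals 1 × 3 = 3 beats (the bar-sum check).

1) 0.0ms=0b +375.0ms=3/4b
2) 375.0ms=3/4b +625.0ms=5/4b
3) 1000.0ms=2b +500.0ms=1b
Σ=3b of 3 (120bpm 3/4) — PASS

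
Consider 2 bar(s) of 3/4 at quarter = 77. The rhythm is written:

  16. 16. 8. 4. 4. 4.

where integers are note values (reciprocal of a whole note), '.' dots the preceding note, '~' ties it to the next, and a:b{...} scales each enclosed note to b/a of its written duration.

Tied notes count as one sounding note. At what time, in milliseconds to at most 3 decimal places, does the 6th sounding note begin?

note 6 onset = 9/2b = 3506.494ms

1. 0.0ms @ 0 + 292.208ms (3/8)
2. 292.208ms @ 3/8 + 292.208ms (3/8)
3. 584.416ms @ 3/4 + 584.416ms (3/4)
4. 1168.831ms @ 3/2 + 1168.831ms (3/2)
5. 2337.662ms @ 3 + 1168.831ms (3/2)
6. 3506.494ms @ 9/2 + 1168.831ms (3/2)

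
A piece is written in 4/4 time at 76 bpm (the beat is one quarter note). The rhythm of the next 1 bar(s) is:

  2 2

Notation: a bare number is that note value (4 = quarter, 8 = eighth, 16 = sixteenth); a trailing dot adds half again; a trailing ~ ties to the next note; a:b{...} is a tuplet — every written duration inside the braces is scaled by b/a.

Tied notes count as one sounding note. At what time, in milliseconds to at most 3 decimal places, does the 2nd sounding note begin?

note 2 onset = 2b = 1578.947ms

1. 0.0ms @ 0 + 1578.947ms (2)
2. 1578.947ms @ 2 + 1578.947ms (2)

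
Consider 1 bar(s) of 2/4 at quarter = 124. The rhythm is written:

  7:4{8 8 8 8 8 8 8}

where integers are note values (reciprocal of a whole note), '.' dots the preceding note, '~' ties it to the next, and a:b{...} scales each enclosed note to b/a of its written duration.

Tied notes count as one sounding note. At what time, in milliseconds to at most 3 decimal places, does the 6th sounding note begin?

note 6 onset = 10/7b = 691.244ms

1. 0.0ms @ 0 + 138.249ms (2/7)
2. 138.249ms @ 2/7 + 138.249ms (2/7)
3. 276.498ms @ 4/7 + 138.249ms (2/7)
4. 414.747ms @ 6/7 + 138.249ms (2/7)
5. 552.995ms @ 8/7 + 138.249ms (2/7)
6. 691.244ms @ 10/7 + 138.249ms (2/7)
7. 829.493ms @ 12/7 + 138.249ms (2/7)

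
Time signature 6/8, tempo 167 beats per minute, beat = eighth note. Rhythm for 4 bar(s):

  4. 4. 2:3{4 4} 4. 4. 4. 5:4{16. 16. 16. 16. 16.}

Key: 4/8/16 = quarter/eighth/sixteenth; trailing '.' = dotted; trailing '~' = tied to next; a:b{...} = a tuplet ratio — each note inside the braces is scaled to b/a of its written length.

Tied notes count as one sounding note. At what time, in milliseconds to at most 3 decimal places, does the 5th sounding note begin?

1. 0.0ms @ 0 + 1077.844ms (3)
2. 1077.844ms @ 3 + 1077.844ms (3)
3. 2155.689ms @ 6 + 1077.844ms (3)
4. 3233.533ms @ 9 + 1077.844ms (3)
5. 4311.377ms @ 12 + 1077.844ms (3)
6. 5389.222ms @ 15 + 1077.844ms (3)
7. 6467.066ms @ 18 + 1077.844ms (3)
8. 7544.91ms @ 21 + 215.569ms (3/5)
9. 7760.479ms @ 108/5 + 215.569ms (3/5)
10. 7976.048ms @ 111/5 + 215.569ms (3/5)
11. 8191.617ms @ 114/5 + 215.569ms (3/5)
12. 8407.186ms @ 117/5 + 215.569ms (3/5)

note 5 onset = 12b = 4311.377ms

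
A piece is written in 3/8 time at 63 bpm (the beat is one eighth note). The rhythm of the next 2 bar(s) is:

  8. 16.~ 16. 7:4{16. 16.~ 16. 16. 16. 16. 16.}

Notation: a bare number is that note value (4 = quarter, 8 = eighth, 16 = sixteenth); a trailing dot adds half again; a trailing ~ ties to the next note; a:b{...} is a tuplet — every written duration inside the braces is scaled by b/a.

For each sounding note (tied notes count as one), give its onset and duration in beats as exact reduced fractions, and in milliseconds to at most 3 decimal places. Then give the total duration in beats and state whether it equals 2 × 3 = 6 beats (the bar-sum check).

1) 0.0ms=0b +1428.571ms=3/2b
2) 1428.571ms=3/2b +1428.571ms=3/2b
3) 2857.143ms=3b +408.163ms=3/7b
4) 3265.306ms=24/7b +816.327ms=6/7b
5) 4081.633ms=30/7b +408.163ms=3/7b
6) 4489.796ms=33/7b +408.163ms=3/7b
7) 4897.959ms=36/7b +408.163ms=3/7b
8) 5306.122ms=39/7b +408.163ms=3/7b
Σ=6b of 6 (63bpm 3/8) — PASS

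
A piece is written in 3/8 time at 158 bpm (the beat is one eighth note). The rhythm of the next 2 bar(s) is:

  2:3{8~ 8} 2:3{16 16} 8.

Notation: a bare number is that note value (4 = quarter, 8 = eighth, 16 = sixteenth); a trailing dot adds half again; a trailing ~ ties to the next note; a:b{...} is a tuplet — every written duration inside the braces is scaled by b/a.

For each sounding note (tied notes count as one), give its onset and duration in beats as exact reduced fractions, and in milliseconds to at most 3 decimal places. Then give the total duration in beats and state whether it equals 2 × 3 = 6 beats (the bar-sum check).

1) 0.0ms=0b +1139.241ms=3b
2) 1139.241ms=3b +284.81ms=3/4b
3) 1424.051ms=15/4b +284.81ms=3/4b
4) 1708.861ms=9/2b +569.62ms=3/2b
Σ=6b of 6 (158bpm 3/8) — PASS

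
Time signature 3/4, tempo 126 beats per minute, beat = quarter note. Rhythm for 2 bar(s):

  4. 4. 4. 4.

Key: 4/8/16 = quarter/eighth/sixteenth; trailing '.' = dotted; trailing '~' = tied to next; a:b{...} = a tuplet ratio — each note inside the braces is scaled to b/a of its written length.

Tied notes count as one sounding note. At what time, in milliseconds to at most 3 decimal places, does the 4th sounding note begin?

1. 0.0ms @ 0 + 714.286ms (3/2)
2. 714.286ms @ 3/2 + 714.286ms (3/2)
3. 1428.571ms @ 3 + 714.286ms (3/2)
4. 2142.857ms @ 9/2 + 714.286ms (3/2)

note 4 onset = 9/2b = 2142.857ms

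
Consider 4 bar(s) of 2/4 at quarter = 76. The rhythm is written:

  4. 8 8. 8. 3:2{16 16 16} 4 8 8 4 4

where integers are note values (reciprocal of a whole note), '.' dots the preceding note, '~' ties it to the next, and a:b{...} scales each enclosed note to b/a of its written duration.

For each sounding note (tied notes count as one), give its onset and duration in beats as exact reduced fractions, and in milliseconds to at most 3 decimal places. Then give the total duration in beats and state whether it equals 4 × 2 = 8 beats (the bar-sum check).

1) 0.0ms=0b +1184.211ms=3/2b
2) 1184.211ms=3/2b +394.737ms=1/2b
3) 1578.947ms=2b +592.105ms=3/4b
4) 2171.053ms=11/4b +592.105ms=3/4b
5) 2763.158ms=7/2b +131.579ms=1/6b
6) 2894.737ms=11/3b +131.579ms=1/6b
7) 3026.316ms=23/6b +131.579ms=1/6b
8) 3157.895ms=4b +789.474ms=1b
9) 3947.368ms=5b +394.737ms=1/2b
10) 4342.105ms=11/2b +394.737ms=1/2b
11) 4736.842ms=6b +789.474ms=1b
12) 5526.316ms=7b +789.474ms=1b
Σ=8b of 8 (76bpm 2/4) — PASS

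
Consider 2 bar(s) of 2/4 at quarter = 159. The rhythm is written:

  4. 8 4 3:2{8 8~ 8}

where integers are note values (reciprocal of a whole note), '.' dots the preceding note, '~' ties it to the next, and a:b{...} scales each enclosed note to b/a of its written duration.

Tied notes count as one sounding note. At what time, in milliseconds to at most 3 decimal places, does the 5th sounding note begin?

1. 0.0ms @ 0 + 566.038ms (3/2)
2. 566.038ms @ 3/2 + 188.679ms (1/2)
3. 754.717ms @ 2 + 377.358ms (1)
4. 1132.075ms @ 3 + 125.786ms (1/3)
5. 1257.862ms @ 10/3 + 251.572ms (2/3)

note 5 onset = 10/3b = 1257.862ms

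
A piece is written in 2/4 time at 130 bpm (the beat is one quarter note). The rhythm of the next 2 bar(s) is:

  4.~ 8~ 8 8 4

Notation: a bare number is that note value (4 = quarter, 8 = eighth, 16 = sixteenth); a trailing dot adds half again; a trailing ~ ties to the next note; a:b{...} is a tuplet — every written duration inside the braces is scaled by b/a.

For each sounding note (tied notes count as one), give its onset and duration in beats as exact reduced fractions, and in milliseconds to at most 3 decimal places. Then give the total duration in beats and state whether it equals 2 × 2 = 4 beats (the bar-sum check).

1) 0.0ms=0b +1153.846ms=5/2b
2) 1153.846ms=5/2b +230.769ms=1/2b
3) 1384.615ms=3b +461.538ms=1b
Σ=4b of 4 (130bpm 2/4) — PASS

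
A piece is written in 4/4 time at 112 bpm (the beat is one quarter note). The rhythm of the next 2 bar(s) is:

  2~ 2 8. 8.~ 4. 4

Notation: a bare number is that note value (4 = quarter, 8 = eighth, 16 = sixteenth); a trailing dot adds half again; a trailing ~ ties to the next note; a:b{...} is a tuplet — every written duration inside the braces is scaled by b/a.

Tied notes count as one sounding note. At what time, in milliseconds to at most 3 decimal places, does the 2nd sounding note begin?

1. 0.0ms @ 0 + 2142.857ms (4)
2. 2142.857ms @ 4 + 401.786ms (3/4)
3. 2544.643ms @ 19/4 + 1205.357ms (9/4)
4. 3750.0ms @ 7 + 535.714ms (1)

note 2 onset = 4b = 2142.857ms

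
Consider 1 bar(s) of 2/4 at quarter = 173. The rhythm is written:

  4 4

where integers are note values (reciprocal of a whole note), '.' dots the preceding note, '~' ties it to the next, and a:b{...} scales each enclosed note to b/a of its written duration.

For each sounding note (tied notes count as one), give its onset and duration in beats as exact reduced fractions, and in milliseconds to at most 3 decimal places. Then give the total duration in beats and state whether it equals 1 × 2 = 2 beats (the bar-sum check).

1) 0.0ms=0b +346.821ms=1b
2) 346.821ms=1b +346.821ms=1b
Σ=2b of 2 (173bpm 2/4) — PASS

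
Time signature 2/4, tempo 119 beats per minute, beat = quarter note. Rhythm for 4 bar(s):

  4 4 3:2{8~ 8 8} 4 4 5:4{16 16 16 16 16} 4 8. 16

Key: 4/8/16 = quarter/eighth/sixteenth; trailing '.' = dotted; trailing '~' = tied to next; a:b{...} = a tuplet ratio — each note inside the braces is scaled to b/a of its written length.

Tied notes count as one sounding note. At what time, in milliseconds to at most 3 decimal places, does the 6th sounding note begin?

note 6 onset = 4b = 2016.807ms

1. 0.0ms @ 0 + 504.202ms (1)
2. 504.202ms @ 1 + 504.202ms (1)
3. 1008.403ms @ 2 + 336.134ms (2/3)
4. 1344.538ms @ 8/3 + 168.067ms (1/3)
5. 1512.605ms @ 3 + 504.202ms (1)
6. 2016.807ms @ 4 + 504.202ms (1)
7. 2521.008ms @ 5 + 100.84ms (1/5)
8. 2621.849ms @ 26/5 + 100.84ms (1/5)
9. 2722.689ms @ 27/5 + 100.84ms (1/5)
10. 2823.529ms @ 28/5 + 100.84ms (1/5)
11. 2924.37ms @ 29/5 + 100.84ms (1/5)
12. 3025.21ms @ 6 + 504.202ms (1)
13. 3529.412ms @ 7 + 378.151ms (3/4)
14. 3907.563ms @ 31/4 + 126.05ms (1/4)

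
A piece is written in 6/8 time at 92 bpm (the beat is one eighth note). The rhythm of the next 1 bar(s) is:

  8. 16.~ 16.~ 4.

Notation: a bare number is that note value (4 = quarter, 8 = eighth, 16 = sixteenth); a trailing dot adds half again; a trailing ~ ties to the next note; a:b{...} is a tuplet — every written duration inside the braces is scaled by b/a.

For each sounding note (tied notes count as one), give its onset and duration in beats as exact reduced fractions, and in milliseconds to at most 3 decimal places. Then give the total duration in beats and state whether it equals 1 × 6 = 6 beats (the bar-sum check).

1) 0.0ms=0b +978.261ms=3/2b
2) 978.261ms=3/2b +2934.783ms=9/2b
Σ=6b of 6 (92bpm 6/8) — PASS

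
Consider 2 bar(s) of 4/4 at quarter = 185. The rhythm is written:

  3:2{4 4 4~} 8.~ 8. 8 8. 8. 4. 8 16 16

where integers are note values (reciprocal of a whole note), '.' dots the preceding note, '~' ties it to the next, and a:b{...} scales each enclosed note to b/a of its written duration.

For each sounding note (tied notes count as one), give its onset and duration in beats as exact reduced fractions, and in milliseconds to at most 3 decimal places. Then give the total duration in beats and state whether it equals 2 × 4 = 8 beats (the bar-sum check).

1) 0.0ms=0b +216.216ms=2/3b
2) 216.216ms=2/3b +216.216ms=2/3b
3) 432.432ms=4/3b +702.703ms=13/6b
4) 1135.135ms=7/2b +162.162ms=1/2b
5) 1297.297ms=4b +243.243ms=3/4b
6) 1540.541ms=19/4b +243.243ms=3/4b
7) 1783.784ms=11/2b +486.486ms=3/2b
8) 2270.27ms=7b +162.162ms=1/2b
9) 2432.432ms=15/2b +81.081ms=1/4b
10) 2513.514ms=31/4b +81.081ms=1/4b
Σ=8b of 8 (185bpm 4/4) — PASS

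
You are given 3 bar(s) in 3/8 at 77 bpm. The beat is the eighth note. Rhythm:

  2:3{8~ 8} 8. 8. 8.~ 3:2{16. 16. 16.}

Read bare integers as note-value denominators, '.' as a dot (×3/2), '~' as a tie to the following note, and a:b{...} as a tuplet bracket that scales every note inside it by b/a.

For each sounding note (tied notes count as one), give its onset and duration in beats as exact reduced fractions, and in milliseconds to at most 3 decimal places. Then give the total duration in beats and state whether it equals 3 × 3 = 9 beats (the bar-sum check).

1) 0.0ms=0b +2337.662ms=3b
2) 2337.662ms=3b +1168.831ms=3/2b
3) 3506.494ms=9/2b +1168.831ms=3/2b
4) 4675.325ms=6b +1558.442ms=2b
5) 6233.766ms=8b +389.61ms=1/2b
6) 6623.377ms=17/2b +389.61ms=1/2b
Σ=9b of 9 (77bpm 3/8) — PASS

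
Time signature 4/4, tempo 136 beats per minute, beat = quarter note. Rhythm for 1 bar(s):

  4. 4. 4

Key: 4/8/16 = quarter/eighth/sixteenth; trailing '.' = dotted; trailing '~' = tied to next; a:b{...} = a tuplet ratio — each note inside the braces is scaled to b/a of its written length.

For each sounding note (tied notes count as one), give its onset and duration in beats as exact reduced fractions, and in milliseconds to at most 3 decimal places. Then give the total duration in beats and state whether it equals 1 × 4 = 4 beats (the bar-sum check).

1) 0.0ms=0b +661.765ms=3/2b
2) 661.765ms=3/2b +661.765ms=3/2b
3) 1323.529ms=3b +441.176ms=1b
Σ=4b of 4 (136bpm 4/4) — PASS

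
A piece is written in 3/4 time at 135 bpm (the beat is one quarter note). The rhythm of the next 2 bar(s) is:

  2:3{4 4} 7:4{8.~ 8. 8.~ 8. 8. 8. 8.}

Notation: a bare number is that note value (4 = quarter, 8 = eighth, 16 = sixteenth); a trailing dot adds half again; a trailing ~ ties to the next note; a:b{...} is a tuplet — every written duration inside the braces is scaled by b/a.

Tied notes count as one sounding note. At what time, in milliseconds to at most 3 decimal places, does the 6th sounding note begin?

note 6 onset = 36/7b = 2285.714ms

1. 0.0ms @ 0 + 666.667ms (3/2)
2. 666.667ms @ 3/2 + 666.667ms (3/2)
3. 1333.333ms @ 3 + 380.952ms (6/7)
4. 1714.286ms @ 27/7 + 380.952ms (6/7)
5. 2095.238ms @ 33/7 + 190.476ms (3/7)
6. 2285.714ms @ 36/7 + 190.476ms (3/7)
7. 2476.19ms @ 39/7 + 190.476ms (3/7)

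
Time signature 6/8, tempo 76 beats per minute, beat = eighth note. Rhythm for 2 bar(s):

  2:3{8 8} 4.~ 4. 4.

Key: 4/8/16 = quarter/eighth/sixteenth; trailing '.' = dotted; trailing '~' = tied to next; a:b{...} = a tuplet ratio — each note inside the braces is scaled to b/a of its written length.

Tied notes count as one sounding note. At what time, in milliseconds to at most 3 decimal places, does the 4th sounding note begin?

note 4 onset = 9b = 7105.263ms

1. 0.0ms @ 0 + 1184.211ms (3/2)
2. 1184.211ms @ 3/2 + 1184.211ms (3/2)
3. 2368.421ms @ 3 + 4736.842ms (6)
4. 7105.263ms @ 9 + 2368.421ms (3)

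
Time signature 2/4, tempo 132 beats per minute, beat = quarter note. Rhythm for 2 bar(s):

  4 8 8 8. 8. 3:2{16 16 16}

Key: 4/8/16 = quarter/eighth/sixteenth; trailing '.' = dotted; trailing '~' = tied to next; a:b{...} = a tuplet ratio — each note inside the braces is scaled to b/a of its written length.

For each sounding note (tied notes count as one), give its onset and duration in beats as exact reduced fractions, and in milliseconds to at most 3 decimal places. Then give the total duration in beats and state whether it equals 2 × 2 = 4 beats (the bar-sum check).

1) 0.0ms=0b +454.545ms=1b
2) 454.545ms=1b +227.273ms=1/2b
3) 681.818ms=3/2b +227.273ms=1/2b
4) 909.091ms=2b +340.909ms=3/4b
5) 1250.0ms=11/4b +340.909ms=3/4b
6) 1590.909ms=7/2b +75.758ms=1/6b
7) 1666.667ms=11/3b +75.758ms=1/6b
8) 1742.424ms=23/6b +75.758ms=1/6b
Σ=4b of 4 (132bpm 2/4) — PASS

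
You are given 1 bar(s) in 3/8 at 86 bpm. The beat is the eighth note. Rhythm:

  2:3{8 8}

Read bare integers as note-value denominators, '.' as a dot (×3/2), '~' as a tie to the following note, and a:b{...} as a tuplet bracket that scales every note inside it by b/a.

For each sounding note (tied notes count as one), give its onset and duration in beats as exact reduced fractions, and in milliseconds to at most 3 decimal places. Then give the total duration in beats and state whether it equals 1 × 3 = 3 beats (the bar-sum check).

1) 0.0ms=0b +1046.512ms=3/2b
2) 1046.512ms=3/2b +1046.512ms=3/2b
Σ=3b of 3 (86bpm 3/8) — PASS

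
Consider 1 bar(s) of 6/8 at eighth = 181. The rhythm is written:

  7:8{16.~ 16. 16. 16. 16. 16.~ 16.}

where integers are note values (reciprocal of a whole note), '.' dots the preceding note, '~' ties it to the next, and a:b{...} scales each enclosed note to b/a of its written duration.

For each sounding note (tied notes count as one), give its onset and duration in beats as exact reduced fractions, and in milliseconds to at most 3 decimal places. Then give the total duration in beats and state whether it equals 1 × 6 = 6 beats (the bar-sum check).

1) 0.0ms=0b +568.272ms=12/7b
2) 568.272ms=12/7b +284.136ms=6/7b
3) 852.407ms=18/7b +284.136ms=6/7b
4) 1136.543ms=24/7b +284.136ms=6/7b
5) 1420.679ms=30/7b +568.272ms=12/7b
Σ=6b of 6 (181bpm 6/8) — PASS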